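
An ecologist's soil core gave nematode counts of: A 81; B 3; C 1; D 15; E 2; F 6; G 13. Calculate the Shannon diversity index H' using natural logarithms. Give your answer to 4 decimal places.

1.1152

Total N = 81+3+1+15+2+6+13 = 121, so the proportions are 0.669421, 0.024793, 0.008264, 0.123967, 0.016529, 0.049587, 0.107438 (working shown to 6 dp, full precision carried).
Each pᵢ ln pᵢ term: 0.669421×(-0.401341)=-0.268667, 0.024793×(-3.697178)=-0.091666, 0.008264×(-4.795791)=-0.039635, 0.123967×(-2.087740)=-0.258811, 0.016529×(-4.102643)=-0.067812, 0.049587×(-3.004031)=-0.148960, 0.107438×(-2.230841)=-0.239677.
Sum = -1.115227, so H' = 1.1152.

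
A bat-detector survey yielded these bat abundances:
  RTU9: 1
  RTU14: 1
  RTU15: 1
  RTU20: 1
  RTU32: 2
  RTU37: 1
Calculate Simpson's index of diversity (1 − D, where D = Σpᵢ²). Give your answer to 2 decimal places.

0.82

Total N = 1+1+1+1+2+1 = 7, so the proportions are 0.1429, 0.1429, 0.1429, 0.1429, 0.2857, 0.1429 (working shown to 4 dp, full precision carried).
D = 0.1429² + 0.1429² + 0.1429² + 0.1429² + 0.2857² + 0.1429² = 0.0204 + 0.0204 + 0.0204 + 0.0204 + 0.0816 + 0.0204 = 0.1837.
So 1 − D = 0.8163, i.e. 0.82 to 2 decimal places.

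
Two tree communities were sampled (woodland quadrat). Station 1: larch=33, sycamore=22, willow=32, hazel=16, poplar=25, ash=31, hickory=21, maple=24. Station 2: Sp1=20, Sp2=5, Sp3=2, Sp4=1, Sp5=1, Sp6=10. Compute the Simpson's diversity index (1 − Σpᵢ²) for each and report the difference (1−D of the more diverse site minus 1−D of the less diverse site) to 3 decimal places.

Station 1: N=204, proportions 0.16176, 0.10784, 0.15686, 0.07843, 0.12255, 0.15196, 0.10294, 0.11765, giving 1−D = 0.86890 (working shown to 5 dp, full precision carried).
Station 2: N=39, proportions 0.51282, 0.12821, 0.05128, 0.02564, 0.02564, 0.25641, giving 1−D = 0.65089.
Difference = |0.86890 − 0.65089| = 0.21801, i.e. 0.218 to 3 decimal places.

0.218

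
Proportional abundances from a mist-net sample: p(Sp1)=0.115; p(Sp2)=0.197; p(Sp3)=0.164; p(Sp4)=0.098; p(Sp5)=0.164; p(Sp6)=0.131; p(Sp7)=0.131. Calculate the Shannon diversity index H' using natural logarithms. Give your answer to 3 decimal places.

Each pᵢ ln pᵢ term (working shown to 5 dp, full precision carried): 0.115×(-2.16282)=-0.24872, 0.197×(-1.62455)=-0.32004, 0.164×(-1.80789)=-0.29649, 0.098×(-2.32279)=-0.22763, 0.164×(-1.80789)=-0.29649, 0.131×(-2.03256)=-0.26627, 0.131×(-2.03256)=-0.26627.
Sum = -1.92191, so H' = 1.922.

1.922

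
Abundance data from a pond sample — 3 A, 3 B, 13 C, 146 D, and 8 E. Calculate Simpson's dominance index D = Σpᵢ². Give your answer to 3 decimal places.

Total N = 3+3+13+146+8 = 173, so the proportions are 0.01734, 0.01734, 0.07514, 0.84393, 0.04624 (working shown to 5 dp, full precision carried).
D = 0.01734² + 0.01734² + 0.07514² + 0.84393² + 0.04624² = 0.00030 + 0.00030 + 0.00565 + 0.71222 + 0.00214 = 0.72061.
To 3 decimal places, D = 0.721.

0.721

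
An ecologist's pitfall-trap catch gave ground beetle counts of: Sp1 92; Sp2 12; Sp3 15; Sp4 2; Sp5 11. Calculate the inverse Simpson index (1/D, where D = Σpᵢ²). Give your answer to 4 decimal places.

Total N = 92+12+15+2+11 = 132, so the proportions are 0.6969697, 0.0909091, 0.1136364, 0.0151515, 0.0833333 (working shown to 7 dp, full precision carried).
D = 0.6969697² + 0.0909091² + 0.1136364² + 0.0151515² + 0.0833333² = 0.4857668 + 0.0082645 + 0.0129132 + 0.0002296 + 0.0069444 = 0.5141185.
So 1/D = 1.945077, i.e. 1.9451 to 4 decimal places.

1.9451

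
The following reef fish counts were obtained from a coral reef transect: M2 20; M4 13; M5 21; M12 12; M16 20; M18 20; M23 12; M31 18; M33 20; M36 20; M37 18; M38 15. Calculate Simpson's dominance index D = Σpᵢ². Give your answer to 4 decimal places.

0.0863

Total N = 20+13+21+12+20+20+12+18+20+20+18+15 = 209, so the proportions are 0.095694, 0.062201, 0.100478, 0.057416, 0.095694, 0.095694, 0.057416, 0.086124, 0.095694, 0.095694, 0.086124, 0.07177 (working shown to 6 dp, full precision carried).
D = 0.095694² + 0.062201² + 0.100478² + 0.057416² + 0.095694² + 0.095694² + 0.057416² + 0.086124² + 0.095694² + 0.095694² + 0.086124² + 0.07177² = 0.009157 + 0.003869 + 0.010096 + 0.003297 + 0.009157 + 0.009157 + 0.003297 + 0.007417 + 0.009157 + 0.009157 + 0.007417 + 0.005151 = 0.086330.
To 4 decimal places, D = 0.0863.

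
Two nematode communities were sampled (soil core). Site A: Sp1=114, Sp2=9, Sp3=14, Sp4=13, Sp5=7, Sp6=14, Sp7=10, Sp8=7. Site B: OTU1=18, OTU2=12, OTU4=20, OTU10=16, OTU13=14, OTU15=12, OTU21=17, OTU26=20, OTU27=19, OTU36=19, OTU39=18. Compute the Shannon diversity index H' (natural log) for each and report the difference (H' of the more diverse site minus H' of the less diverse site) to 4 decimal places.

0.9617

Site A: N=188, proportions 0.606383, 0.047872, 0.074468, 0.069149, 0.037234, 0.074468, 0.053191, 0.037234, giving H' = 1.421505 (working shown to 6 dp, full precision carried).
Site B: N=185, proportions 0.097297, 0.064865, 0.108108, 0.086486, 0.075676, 0.064865, 0.091892, 0.108108, 0.102703, 0.102703, 0.097297, giving H' = 2.383156.
Difference = |1.421505 − 2.383156| = 0.961651, i.e. 0.9617 to 4 decimal places.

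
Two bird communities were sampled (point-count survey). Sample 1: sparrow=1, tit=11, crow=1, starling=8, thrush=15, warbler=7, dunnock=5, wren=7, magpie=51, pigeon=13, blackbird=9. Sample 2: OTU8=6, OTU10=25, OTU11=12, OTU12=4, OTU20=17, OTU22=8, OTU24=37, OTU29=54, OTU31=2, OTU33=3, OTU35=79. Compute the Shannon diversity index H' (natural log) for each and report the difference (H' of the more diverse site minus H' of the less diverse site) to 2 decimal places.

Sample 1: N=128, proportions 0.0078, 0.0859, 0.0078, 0.0625, 0.1172, 0.0547, 0.0391, 0.0547, 0.3984, 0.1016, 0.0703, giving H' = 1.9414 (working shown to 4 dp, full precision carried).
Sample 2: N=247, proportions 0.0243, 0.1012, 0.0486, 0.0162, 0.0688, 0.0324, 0.1498, 0.2186, 0.0081, 0.0121, 0.3198, giving H' = 1.9051.
Difference = |1.9414 − 1.9051| = 0.0363, i.e. 0.04 to 2 decimal places.

0.04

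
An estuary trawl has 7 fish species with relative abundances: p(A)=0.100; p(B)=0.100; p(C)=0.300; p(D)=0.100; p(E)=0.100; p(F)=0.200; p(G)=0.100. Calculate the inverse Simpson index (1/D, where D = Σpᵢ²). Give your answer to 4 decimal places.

5.5556

D = 0.1² + 0.1² + 0.3² + 0.1² + 0.1² + 0.2² + 0.1² = 0.01000000 + 0.01000000 + 0.09000000 + 0.01000000 + 0.01000000 + 0.04000000 + 0.01000000 = 0.18000000 (working shown to 8 dp, full precision carried).
So 1/D = 5.555556, i.e. 5.5556 to 4 decimal places.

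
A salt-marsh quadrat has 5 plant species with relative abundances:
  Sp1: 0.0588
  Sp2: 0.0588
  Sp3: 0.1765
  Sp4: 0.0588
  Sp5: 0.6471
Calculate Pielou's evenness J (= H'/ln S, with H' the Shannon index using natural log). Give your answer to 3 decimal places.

H' = −Σ pᵢ ln pᵢ = −((-0.16662) + (-0.16662) + (-0.30613) + (-0.16662) + (-0.28165)) = 1.08763 (working shown to 5 dp, full precision carried).
With S = 5 species, ln S = 1.60944, so J = 1.08763/1.60944 = 0.67578, i.e. 0.676 to 3 decimal places.

0.676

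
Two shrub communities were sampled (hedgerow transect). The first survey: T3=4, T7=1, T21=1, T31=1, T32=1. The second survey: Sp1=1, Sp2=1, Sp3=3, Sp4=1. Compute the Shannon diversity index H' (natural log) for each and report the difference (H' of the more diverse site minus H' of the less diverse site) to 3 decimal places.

The first survey: N=8, proportions 0.5, 0.125, 0.125, 0.125, 0.125, giving H' = 1.38629 (working shown to 5 dp, full precision carried).
The second survey: N=6, proportions 0.16667, 0.16667, 0.5, 0.16667, giving H' = 1.24245.
Difference = |1.38629 − 1.24245| = 0.14384, i.e. 0.144 to 3 decimal places.

0.144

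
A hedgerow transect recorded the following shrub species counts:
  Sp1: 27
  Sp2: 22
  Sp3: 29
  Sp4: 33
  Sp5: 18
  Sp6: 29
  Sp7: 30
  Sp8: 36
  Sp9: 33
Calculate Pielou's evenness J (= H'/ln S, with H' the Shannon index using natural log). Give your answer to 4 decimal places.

Total N = 27+22+29+33+18+29+30+36+33 = 257, so the proportions are 0.105058, 0.085603, 0.11284, 0.128405, 0.070039, 0.11284, 0.116732, 0.140078, 0.128405 (working shown to 6 dp, full precision carried).
H' = −Σ pᵢ ln pᵢ = −((-0.236722) + (-0.210415) + (-0.246193) + (-0.263559) + (-0.186213) + (-0.246193) + (-0.250725) + (-0.275331) + (-0.263559)) = 2.178911.
With S = 9 species, ln S = 2.197225, so J = 2.178911/2.197225 = 0.991665, i.e. 0.9917 to 4 decimal places.

0.9917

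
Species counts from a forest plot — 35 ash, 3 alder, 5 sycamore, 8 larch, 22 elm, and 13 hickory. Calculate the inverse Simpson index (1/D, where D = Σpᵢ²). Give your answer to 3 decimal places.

Total N = 35+3+5+8+22+13 = 86, so the proportions are 0.4069767, 0.0348837, 0.0581395, 0.0930233, 0.255814, 0.1511628 (working shown to 7 dp, full precision carried).
D = 0.4069767² + 0.0348837² + 0.0581395² + 0.0930233² + 0.255814² + 0.1511628² = 0.1656301 + 0.0012169 + 0.0033802 + 0.0086533 + 0.0654408 + 0.0228502 = 0.2671714.
So 1/D = 3.74291, i.e. 3.743 to 3 decimal places.

3.743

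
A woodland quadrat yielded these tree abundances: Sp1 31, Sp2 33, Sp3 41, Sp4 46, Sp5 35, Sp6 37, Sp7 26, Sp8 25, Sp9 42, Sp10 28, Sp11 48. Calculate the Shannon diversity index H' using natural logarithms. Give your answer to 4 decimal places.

2.3755

Total N = 31+33+41+46+35+37+26+25+42+28+48 = 392, so the proportions are 0.079082, 0.084184, 0.104592, 0.117347, 0.089286, 0.094388, 0.066327, 0.063776, 0.107143, 0.071429, 0.122449 (working shown to 6 dp, full precision carried).
Each pᵢ ln pᵢ term: 0.079082×(-2.537275)=-0.200652, 0.084184×(-2.474754)=-0.208334, 0.104592×(-2.257690)=-0.236136, 0.117347×(-2.142620)=-0.251430, 0.089286×(-2.415914)=-0.215707, 0.094388×(-2.360344)=-0.222788, 0.066327×(-2.713165)=-0.179955, 0.063776×(-2.752386)=-0.175535, 0.107143×(-2.233592)=-0.239313, 0.071429×(-2.639057)=-0.188504, 0.122449×(-2.100061)=-0.257150.
Sum = -2.375503, so H' = 2.3755.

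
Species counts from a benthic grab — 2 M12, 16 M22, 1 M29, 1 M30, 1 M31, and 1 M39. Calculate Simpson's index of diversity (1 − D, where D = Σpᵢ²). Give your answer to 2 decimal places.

Total N = 2+16+1+1+1+1 = 22, so the proportions are 0.0909, 0.7273, 0.0455, 0.0455, 0.0455, 0.0455 (working shown to 4 dp, full precision carried).
D = 0.0909² + 0.7273² + 0.0455² + 0.0455² + 0.0455² + 0.0455² = 0.0083 + 0.5289 + 0.0021 + 0.0021 + 0.0021 + 0.0021 = 0.5455.
So 1 − D = 0.4545, i.e. 0.45 to 2 decimal places.

0.45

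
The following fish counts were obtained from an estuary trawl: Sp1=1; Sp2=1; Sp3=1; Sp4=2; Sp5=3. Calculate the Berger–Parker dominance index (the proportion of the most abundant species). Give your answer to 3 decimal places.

Total N = 1+1+1+2+3 = 8, so the proportions are 0.125, 0.125, 0.125, 0.25, 0.375 (working shown to 5 dp, full precision carried).
The largest proportion is 0.375, i.e. d = 0.375 to 3 decimal places.

0.375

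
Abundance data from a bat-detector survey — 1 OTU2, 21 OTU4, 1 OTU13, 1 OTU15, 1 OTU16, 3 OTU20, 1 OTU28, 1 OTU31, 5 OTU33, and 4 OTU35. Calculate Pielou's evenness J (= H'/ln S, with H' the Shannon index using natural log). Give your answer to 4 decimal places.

0.6910

Total N = 1+21+1+1+1+3+1+1+5+4 = 39, so the proportions are 0.025641, 0.538462, 0.025641, 0.025641, 0.025641, 0.076923, 0.025641, 0.025641, 0.128205, 0.102564 (working shown to 6 dp, full precision carried).
H' = −Σ pᵢ ln pᵢ = −((-0.093937) + (-0.333329) + (-0.093937) + (-0.093937) + (-0.093937) + (-0.197304) + (-0.093937) + (-0.093937) + (-0.263349) + (-0.233566)) = 1.591173.
With S = 10 species, ln S = 2.302585, so J = 1.591173/2.302585 = 0.691037, i.e. 0.6910 to 4 decimal places.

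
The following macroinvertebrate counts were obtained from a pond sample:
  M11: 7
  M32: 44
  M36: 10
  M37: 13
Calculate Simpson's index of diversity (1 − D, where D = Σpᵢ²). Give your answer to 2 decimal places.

0.59

Total N = 7+44+10+13 = 74, so the proportions are 0.0946, 0.5946, 0.1351, 0.1757 (working shown to 4 dp, full precision carried).
D = 0.0946² + 0.5946² + 0.1351² + 0.1757² = 0.0089 + 0.3535 + 0.0183 + 0.0309 = 0.4116.
So 1 − D = 0.5884, i.e. 0.59 to 2 decimal places.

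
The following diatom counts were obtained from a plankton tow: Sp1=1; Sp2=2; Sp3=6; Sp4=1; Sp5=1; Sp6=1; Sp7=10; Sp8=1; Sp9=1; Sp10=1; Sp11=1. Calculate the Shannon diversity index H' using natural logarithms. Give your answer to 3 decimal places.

Total N = 1+2+6+1+1+1+10+1+1+1+1 = 26, so the proportions are 0.03846, 0.07692, 0.23077, 0.03846, 0.03846, 0.03846, 0.38462, 0.03846, 0.03846, 0.03846, 0.03846 (working shown to 5 dp, full precision carried).
Each pᵢ ln pᵢ term: 0.03846×(-3.25810)=-0.12531, 0.07692×(-2.56495)=-0.19730, 0.23077×(-1.46634)=-0.33839, 0.03846×(-3.25810)=-0.12531, 0.03846×(-3.25810)=-0.12531, 0.03846×(-3.25810)=-0.12531, 0.38462×(-0.95551)=-0.36750, 0.03846×(-3.25810)=-0.12531, 0.03846×(-3.25810)=-0.12531, 0.03846×(-3.25810)=-0.12531, 0.03846×(-3.25810)=-0.12531.
Sum = -1.90568, so H' = 1.906.

1.906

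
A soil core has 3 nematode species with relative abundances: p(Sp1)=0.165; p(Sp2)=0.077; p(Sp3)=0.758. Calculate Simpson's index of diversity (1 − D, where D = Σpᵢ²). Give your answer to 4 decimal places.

0.3923

D = 0.165² + 0.077² + 0.758² = 0.027225 + 0.005929 + 0.574564 = 0.607718 (working shown to 6 dp, full precision carried).
So 1 − D = 0.392282, i.e. 0.3923 to 4 decimal places.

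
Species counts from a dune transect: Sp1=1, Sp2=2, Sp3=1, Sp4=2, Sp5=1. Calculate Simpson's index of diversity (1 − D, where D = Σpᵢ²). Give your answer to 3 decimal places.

Total N = 1+2+1+2+1 = 7, so the proportions are 0.14286, 0.28571, 0.14286, 0.28571, 0.14286 (working shown to 5 dp, full precision carried).
D = 0.14286² + 0.28571² + 0.14286² + 0.28571² + 0.14286² = 0.02041 + 0.08163 + 0.02041 + 0.08163 + 0.02041 = 0.22449.
So 1 − D = 0.77551, i.e. 0.776 to 3 decimal places.

0.776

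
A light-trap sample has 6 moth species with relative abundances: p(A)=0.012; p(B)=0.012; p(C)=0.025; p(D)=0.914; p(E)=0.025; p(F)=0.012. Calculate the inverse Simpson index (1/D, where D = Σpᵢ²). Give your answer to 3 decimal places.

D = 0.012² + 0.012² + 0.025² + 0.914² + 0.025² + 0.012² = 0.000144 + 0.000144 + 0.000625 + 0.835396 + 0.000625 + 0.000144 = 0.837078 (working shown to 6 dp, full precision carried).
So 1/D = 1.19463, i.e. 1.195 to 3 decimal places.

1.195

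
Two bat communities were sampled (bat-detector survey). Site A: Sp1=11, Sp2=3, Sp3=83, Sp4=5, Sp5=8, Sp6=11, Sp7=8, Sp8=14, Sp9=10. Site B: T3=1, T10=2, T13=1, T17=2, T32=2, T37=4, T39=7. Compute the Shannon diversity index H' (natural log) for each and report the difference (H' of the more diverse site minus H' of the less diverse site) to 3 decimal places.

Site A: N=153, proportions 0.0719, 0.01961, 0.54248, 0.03268, 0.05229, 0.0719, 0.05229, 0.0915, 0.06536, giving H' = 1.60492 (working shown to 5 dp, full precision carried).
Site B: N=19, proportions 0.05263, 0.10526, 0.05263, 0.10526, 0.10526, 0.21053, 0.36842, giving H' = 1.71678.
Difference = |1.60492 − 1.71678| = 0.11186, i.e. 0.112 to 3 decimal places.

0.112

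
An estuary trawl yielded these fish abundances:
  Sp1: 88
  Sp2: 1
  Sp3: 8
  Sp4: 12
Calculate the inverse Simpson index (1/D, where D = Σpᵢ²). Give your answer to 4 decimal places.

1.4939

Total N = 88+1+8+12 = 109, so the proportions are 0.8073394, 0.0091743, 0.0733945, 0.1100917 (working shown to 7 dp, full precision carried).
D = 0.8073394² + 0.0091743² + 0.0733945² + 0.1100917² = 0.6517970 + 0.0000842 + 0.0053868 + 0.0121202 = 0.6693881.
So 1/D = 1.493902, i.e. 1.4939 to 4 decimal places.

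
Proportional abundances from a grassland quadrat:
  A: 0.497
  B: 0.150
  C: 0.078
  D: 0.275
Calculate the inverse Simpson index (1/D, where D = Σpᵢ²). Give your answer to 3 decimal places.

2.847

D = 0.497² + 0.15² + 0.078² + 0.275² = 0.247009 + 0.022500 + 0.006084 + 0.075625 = 0.351218 (working shown to 6 dp, full precision carried).
So 1/D = 2.84723, i.e. 2.847 to 3 decimal places.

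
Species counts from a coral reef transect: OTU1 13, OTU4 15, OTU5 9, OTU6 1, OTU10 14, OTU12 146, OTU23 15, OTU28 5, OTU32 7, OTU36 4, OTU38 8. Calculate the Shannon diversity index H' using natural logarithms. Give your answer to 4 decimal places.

1.4902

Total N = 13+15+9+1+14+146+15+5+7+4+8 = 237, so the proportions are 0.054852, 0.063291, 0.037975, 0.004219, 0.059072, 0.616034, 0.063291, 0.021097, 0.029536, 0.016878, 0.033755 (working shown to 6 dp, full precision carried).
Each pᵢ ln pᵢ term: 0.054852×(-2.903111)=-0.159242, 0.063291×(-2.760010)=-0.174684, 0.037975×(-3.270836)=-0.124209, 0.004219×(-5.468060)=-0.023072, 0.059072×(-2.829003)=-0.167114, 0.616034×(-0.484454)=-0.298440, 0.063291×(-2.760010)=-0.174684, 0.021097×(-3.858622)=-0.081406, 0.029536×(-3.522150)=-0.104030, 0.016878×(-4.081766)=-0.068891, 0.033755×(-3.388619)=-0.114384.
Sum = -1.490155, so H' = 1.4902.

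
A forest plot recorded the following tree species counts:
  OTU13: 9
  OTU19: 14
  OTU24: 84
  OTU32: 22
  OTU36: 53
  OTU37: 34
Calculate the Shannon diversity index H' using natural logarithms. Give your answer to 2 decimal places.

1.55

Total N = 9+14+84+22+53+34 = 216, so the proportions are 0.0417, 0.0648, 0.3889, 0.1019, 0.2454, 0.1574 (working shown to 4 dp, full precision carried).
Each pᵢ ln pᵢ term: 0.0417×(-3.1781)=-0.1324, 0.0648×(-2.7362)=-0.1773, 0.3889×(-0.9445)=-0.3673, 0.1019×(-2.2842)=-0.2327, 0.2454×(-1.4050)=-0.3447, 0.1574×(-1.8489)=-0.2910.
Sum = -1.5455, so H' = 1.55.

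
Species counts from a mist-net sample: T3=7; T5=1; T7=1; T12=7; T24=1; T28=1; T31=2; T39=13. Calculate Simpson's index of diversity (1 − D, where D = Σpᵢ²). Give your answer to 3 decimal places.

Total N = 7+1+1+7+1+1+2+13 = 33, so the proportions are 0.21212, 0.0303, 0.0303, 0.21212, 0.0303, 0.0303, 0.06061, 0.39394 (working shown to 5 dp, full precision carried).
D = 0.21212² + 0.0303² + 0.0303² + 0.21212² + 0.0303² + 0.0303² + 0.06061² + 0.39394² = 0.04500 + 0.00092 + 0.00092 + 0.04500 + 0.00092 + 0.00092 + 0.00367 + 0.15519 = 0.25253.
So 1 − D = 0.74747, i.e. 0.747 to 3 decimal places.

0.747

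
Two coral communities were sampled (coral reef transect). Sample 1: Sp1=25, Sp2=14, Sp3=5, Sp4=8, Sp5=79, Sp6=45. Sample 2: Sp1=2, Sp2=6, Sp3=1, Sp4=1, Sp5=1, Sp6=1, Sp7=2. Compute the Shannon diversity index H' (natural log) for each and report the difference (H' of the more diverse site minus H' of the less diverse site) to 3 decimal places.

0.245

Sample 1: N=176, proportions 0.14205, 0.07955, 0.02841, 0.04545, 0.44886, 0.25568, giving H' = 1.42851 (working shown to 5 dp, full precision carried).
Sample 2: N=14, proportions 0.14286, 0.42857, 0.07143, 0.07143, 0.07143, 0.07143, 0.14286, giving H' = 1.67312.
Difference = |1.42851 − 1.67312| = 0.24461, i.e. 0.245 to 3 decimal places.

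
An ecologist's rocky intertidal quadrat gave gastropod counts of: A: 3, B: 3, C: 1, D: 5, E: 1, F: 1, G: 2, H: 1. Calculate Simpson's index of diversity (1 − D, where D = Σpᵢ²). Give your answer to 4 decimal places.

Total N = 3+3+1+5+1+1+2+1 = 17, so the proportions are 0.176471, 0.176471, 0.058824, 0.294118, 0.058824, 0.058824, 0.117647, 0.058824 (working shown to 6 dp, full precision carried).
D = 0.176471² + 0.176471² + 0.058824² + 0.294118² + 0.058824² + 0.058824² + 0.117647² + 0.058824² = 0.031142 + 0.031142 + 0.003460 + 0.086505 + 0.003460 + 0.003460 + 0.013841 + 0.003460 = 0.176471.
So 1 − D = 0.823529, i.e. 0.8235 to 4 decimal places.

0.8235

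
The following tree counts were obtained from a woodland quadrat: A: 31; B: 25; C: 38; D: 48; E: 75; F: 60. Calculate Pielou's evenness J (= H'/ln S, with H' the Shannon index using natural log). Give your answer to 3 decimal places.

0.962

Total N = 31+25+38+48+75+60 = 277, so the proportions are 0.11191, 0.09025, 0.13718, 0.17329, 0.27076, 0.21661 (working shown to 5 dp, full precision carried).
H' = −Σ pᵢ ln pᵢ = −((-0.24509) + (-0.21707) + (-0.27251) + (-0.30374) + (-0.35375) + (-0.33134)) = 1.72350.
With S = 6 species, ln S = 1.79176, so J = 1.72350/1.79176 = 0.96190, i.e. 0.962 to 3 decimal places.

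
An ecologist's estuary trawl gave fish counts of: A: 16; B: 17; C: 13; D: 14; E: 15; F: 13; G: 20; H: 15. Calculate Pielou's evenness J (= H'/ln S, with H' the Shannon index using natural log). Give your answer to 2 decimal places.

1.00

Total N = 16+17+13+14+15+13+20+15 = 123, so the proportions are 0.1301, 0.1382, 0.1057, 0.1138, 0.122, 0.1057, 0.1626, 0.122 (working shown to 4 dp, full precision carried).
H' = −Σ pᵢ ln pᵢ = −((-0.2653) + (-0.2735) + (-0.2375) + (-0.2473) + (-0.2566) + (-0.2375) + (-0.2954) + (-0.2566)) = 2.0698.
With S = 8 species, ln S = 2.0794, so J = 2.0698/2.0794 = 0.9953, i.e. 1.00 to 2 decimal places.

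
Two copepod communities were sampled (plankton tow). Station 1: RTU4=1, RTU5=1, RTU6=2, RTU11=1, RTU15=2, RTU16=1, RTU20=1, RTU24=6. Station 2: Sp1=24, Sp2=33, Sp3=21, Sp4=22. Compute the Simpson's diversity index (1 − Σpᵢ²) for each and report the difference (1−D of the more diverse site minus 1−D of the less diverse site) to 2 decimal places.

Station 1: N=15, proportions 0.0667, 0.0667, 0.1333, 0.0667, 0.1333, 0.0667, 0.0667, 0.4, giving 1−D = 0.7822 (working shown to 4 dp, full precision carried).
Station 2: N=100, proportions 0.24, 0.33, 0.21, 0.22, giving 1−D = 0.7410.
Difference = |0.7822 − 0.7410| = 0.0412, i.e. 0.04 to 2 decimal places.

0.04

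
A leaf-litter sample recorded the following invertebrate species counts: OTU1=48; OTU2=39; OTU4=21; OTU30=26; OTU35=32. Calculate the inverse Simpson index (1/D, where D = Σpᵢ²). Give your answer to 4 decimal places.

Total N = 48+39+21+26+32 = 166, so the proportions are 0.28915663, 0.23493976, 0.12650602, 0.15662651, 0.19277108 (working shown to 8 dp, full precision carried).
D = 0.28915663² + 0.23493976² + 0.12650602² + 0.15662651² + 0.19277108² = 0.08361155 + 0.05519669 + 0.01600377 + 0.02453186 + 0.03716069 = 0.21650457.
So 1/D = 4.618840, i.e. 4.6188 to 4 decimal places.

4.6188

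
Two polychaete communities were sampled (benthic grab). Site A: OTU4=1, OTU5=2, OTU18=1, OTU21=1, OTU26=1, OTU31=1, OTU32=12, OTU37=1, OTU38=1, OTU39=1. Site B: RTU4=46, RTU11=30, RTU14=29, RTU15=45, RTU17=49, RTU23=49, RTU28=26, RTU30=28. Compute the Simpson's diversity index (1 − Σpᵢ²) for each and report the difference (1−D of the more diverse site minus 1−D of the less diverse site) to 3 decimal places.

Site A: N=22, proportions 0.04545, 0.09091, 0.04545, 0.04545, 0.04545, 0.04545, 0.54545, 0.04545, 0.04545, 0.04545, giving 1−D = 0.67769 (working shown to 5 dp, full precision carried).
Site B: N=302, proportions 0.15232, 0.09934, 0.09603, 0.14901, 0.16225, 0.16225, 0.08609, 0.09272, giving 1−D = 0.86685.
Difference = |0.67769 − 0.86685| = 0.18916, i.e. 0.189 to 3 decimal places.

0.189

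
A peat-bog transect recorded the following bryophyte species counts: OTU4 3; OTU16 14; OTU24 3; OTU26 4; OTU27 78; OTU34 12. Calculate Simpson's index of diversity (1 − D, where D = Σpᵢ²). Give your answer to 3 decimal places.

Total N = 3+14+3+4+78+12 = 114, so the proportions are 0.02632, 0.12281, 0.02632, 0.03509, 0.68421, 0.10526 (working shown to 5 dp, full precision carried).
D = 0.02632² + 0.12281² + 0.02632² + 0.03509² + 0.68421² + 0.10526² = 0.00069 + 0.01508 + 0.00069 + 0.00123 + 0.46814 + 0.01108 = 0.49692.
So 1 − D = 0.50308, i.e. 0.503 to 3 decimal places.

0.503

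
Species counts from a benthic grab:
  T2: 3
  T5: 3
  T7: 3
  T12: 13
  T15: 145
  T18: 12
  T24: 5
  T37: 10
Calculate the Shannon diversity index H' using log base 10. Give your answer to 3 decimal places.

Total N = 3+3+3+13+145+12+5+10 = 194, so the proportions are 0.01546, 0.01546, 0.01546, 0.06701, 0.74742, 0.06186, 0.02577, 0.05155 (working shown to 5 dp, full precision carried).
Each pᵢ log₁₀ pᵢ term: 0.01546×(-1.81068)=-0.02800, 0.01546×(-1.81068)=-0.02800, 0.01546×(-1.81068)=-0.02800, 0.06701×(-1.17386)=-0.07866, 0.74742×(-0.12643)=-0.09450, 0.06186×(-1.20862)=-0.07476, 0.02577×(-1.58883)=-0.04095, 0.05155×(-1.28780)=-0.06638.
Sum = -0.43925, so H' = 0.439.

0.439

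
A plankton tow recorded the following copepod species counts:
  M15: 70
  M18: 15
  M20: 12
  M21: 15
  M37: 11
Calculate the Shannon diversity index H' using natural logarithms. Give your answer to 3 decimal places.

Total N = 70+15+12+15+11 = 123, so the proportions are 0.56911, 0.12195, 0.09756, 0.12195, 0.08943 (working shown to 5 dp, full precision carried).
Each pᵢ ln pᵢ term: 0.56911×(-0.56369)=-0.32080, 0.12195×(-2.10413)=-0.25660, 0.09756×(-2.32728)=-0.22705, 0.12195×(-2.10413)=-0.25660, 0.08943×(-2.41429)=-0.21591.
Sum = -1.27697, so H' = 1.277.

1.277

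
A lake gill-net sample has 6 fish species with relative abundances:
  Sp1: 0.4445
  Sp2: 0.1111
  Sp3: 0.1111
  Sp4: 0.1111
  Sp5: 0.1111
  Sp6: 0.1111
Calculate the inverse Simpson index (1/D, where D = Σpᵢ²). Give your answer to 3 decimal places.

D = 0.4445² + 0.1111² + 0.1111² + 0.1111² + 0.1111² + 0.1111² = 0.1975803 + 0.0123432 + 0.0123432 + 0.0123432 + 0.0123432 + 0.0123432 = 0.2592963 (working shown to 7 dp, full precision carried).
So 1/D = 3.85659, i.e. 3.857 to 3 decimal places.

3.857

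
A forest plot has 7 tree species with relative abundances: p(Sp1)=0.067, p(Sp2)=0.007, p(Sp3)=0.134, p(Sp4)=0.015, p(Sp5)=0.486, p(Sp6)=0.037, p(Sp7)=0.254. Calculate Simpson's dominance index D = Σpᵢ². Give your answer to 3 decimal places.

D = 0.067² + 0.007² + 0.134² + 0.015² + 0.486² + 0.037² + 0.254² = 0.00449 + 0.00005 + 0.01796 + 0.00022 + 0.23620 + 0.00137 + 0.06452 = 0.32480 (working shown to 5 dp, full precision carried).
To 3 decimal places, D = 0.325.

0.325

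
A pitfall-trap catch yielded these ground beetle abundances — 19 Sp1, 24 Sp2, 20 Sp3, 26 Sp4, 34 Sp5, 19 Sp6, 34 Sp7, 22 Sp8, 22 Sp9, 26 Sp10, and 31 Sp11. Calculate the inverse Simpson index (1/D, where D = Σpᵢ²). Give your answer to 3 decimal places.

10.524

Total N = 19+24+20+26+34+19+34+22+22+26+31 = 277, so the proportions are 0.06859206, 0.0866426, 0.07220217, 0.09386282, 0.12274368, 0.06859206, 0.12274368, 0.07942238, 0.07942238, 0.09386282, 0.11191336 (working shown to 8 dp, full precision carried).
D = 0.06859206² + 0.0866426² + 0.07220217² + 0.09386282² + 0.12274368² + 0.06859206² + 0.12274368² + 0.07942238² + 0.07942238² + 0.09386282² + 0.11191336² = 0.00470487 + 0.00750694 + 0.00521315 + 0.00881023 + 0.01506601 + 0.00470487 + 0.01506601 + 0.00630791 + 0.00630791 + 0.00881023 + 0.01252460 = 0.09502274.
So 1/D = 10.52380, i.e. 10.524 to 3 decimal places.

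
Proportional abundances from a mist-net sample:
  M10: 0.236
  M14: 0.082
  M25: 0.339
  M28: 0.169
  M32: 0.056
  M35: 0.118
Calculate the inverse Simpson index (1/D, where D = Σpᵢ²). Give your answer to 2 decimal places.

4.49

D = 0.236² + 0.082² + 0.339² + 0.169² + 0.056² + 0.118² = 0.055696 + 0.006724 + 0.114921 + 0.028561 + 0.003136 + 0.013924 = 0.222962 (working shown to 6 dp, full precision carried).
So 1/D = 4.4851, i.e. 4.49 to 2 decimal places.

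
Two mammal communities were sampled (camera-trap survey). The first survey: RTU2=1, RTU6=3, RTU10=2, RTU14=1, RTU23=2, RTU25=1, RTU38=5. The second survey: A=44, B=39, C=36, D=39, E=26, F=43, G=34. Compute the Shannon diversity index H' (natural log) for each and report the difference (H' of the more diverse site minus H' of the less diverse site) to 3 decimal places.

0.167

The first survey: N=15, proportions 0.06667, 0.2, 0.13333, 0.06667, 0.13333, 0.06667, 0.33333, giving H' = 1.76701 (working shown to 5 dp, full precision carried).
The second survey: N=261, proportions 0.16858, 0.14943, 0.13793, 0.14943, 0.09962, 0.16475, 0.13027, giving H' = 1.93384.
Difference = |1.76701 − 1.93384| = 0.16683, i.e. 0.167 to 3 decimal places.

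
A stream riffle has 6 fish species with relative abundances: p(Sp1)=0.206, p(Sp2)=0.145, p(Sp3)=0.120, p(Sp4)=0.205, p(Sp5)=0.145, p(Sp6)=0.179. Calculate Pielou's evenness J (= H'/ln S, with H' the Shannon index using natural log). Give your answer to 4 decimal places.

H' = −Σ pᵢ ln pᵢ = −((-0.325455) + (-0.279998) + (-0.254432) + (-0.324873) + (-0.279998) + (-0.307946)) = 1.772702 (working shown to 6 dp, full precision carried).
With S = 6 species, ln S = 1.791759, so J = 1.772702/1.791759 = 0.989364, i.e. 0.9894 to 4 decimal places.

0.9894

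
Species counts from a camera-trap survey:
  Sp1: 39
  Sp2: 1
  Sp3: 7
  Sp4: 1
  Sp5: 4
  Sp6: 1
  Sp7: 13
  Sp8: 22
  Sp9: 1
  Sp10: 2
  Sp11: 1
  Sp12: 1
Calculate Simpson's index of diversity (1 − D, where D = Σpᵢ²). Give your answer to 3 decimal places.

0.740

Total N = 39+1+7+1+4+1+13+22+1+2+1+1 = 93, so the proportions are 0.41935, 0.01075, 0.07527, 0.01075, 0.04301, 0.01075, 0.13978, 0.23656, 0.01075, 0.02151, 0.01075, 0.01075 (working shown to 5 dp, full precision carried).
D = 0.41935² + 0.01075² + 0.07527² + 0.01075² + 0.04301² + 0.01075² + 0.13978² + 0.23656² + 0.01075² + 0.02151² + 0.01075² + 0.01075² = 0.17586 + 0.00012 + 0.00567 + 0.00012 + 0.00185 + 0.00012 + 0.01954 + 0.05596 + 0.00012 + 0.00046 + 0.00012 + 0.00012 = 0.26003.
So 1 − D = 0.73997, i.e. 0.740 to 3 decimal places.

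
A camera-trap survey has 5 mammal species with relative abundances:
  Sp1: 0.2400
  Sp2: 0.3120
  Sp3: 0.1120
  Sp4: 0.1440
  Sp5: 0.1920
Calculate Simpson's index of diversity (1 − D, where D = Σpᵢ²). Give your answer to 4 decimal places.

0.7749

D = 0.24² + 0.312² + 0.112² + 0.144² + 0.192² = 0.057600 + 0.097344 + 0.012544 + 0.020736 + 0.036864 = 0.225088 (working shown to 6 dp, full precision carried).
So 1 − D = 0.774912, i.e. 0.7749 to 4 decimal places.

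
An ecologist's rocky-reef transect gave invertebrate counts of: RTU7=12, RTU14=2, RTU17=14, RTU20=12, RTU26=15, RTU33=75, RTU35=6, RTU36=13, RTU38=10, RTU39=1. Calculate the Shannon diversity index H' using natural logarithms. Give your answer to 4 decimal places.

1.7656

Total N = 12+2+14+12+15+75+6+13+10+1 = 160, so the proportions are 0.075, 0.0125, 0.0875, 0.075, 0.09375, 0.46875, 0.0375, 0.08125, 0.0625, 0.00625 (working shown to 6 dp, full precision carried).
Each pᵢ ln pᵢ term: 0.075×(-2.590267)=-0.194270, 0.0125×(-4.382027)=-0.054775, 0.0875×(-2.436116)=-0.213160, 0.075×(-2.590267)=-0.194270, 0.09375×(-2.367124)=-0.221918, 0.46875×(-0.757686)=-0.355165, 0.0375×(-3.283414)=-0.123128, 0.08125×(-2.510224)=-0.203956, 0.0625×(-2.772589)=-0.173287, 0.00625×(-5.075174)=-0.031720.
Sum = -1.765649, so H' = 1.7656.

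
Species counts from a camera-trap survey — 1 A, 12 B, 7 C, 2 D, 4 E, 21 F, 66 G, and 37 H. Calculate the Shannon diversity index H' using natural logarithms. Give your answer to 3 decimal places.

1.514

Total N = 1+12+7+2+4+21+66+37 = 150, so the proportions are 0.00667, 0.08, 0.04667, 0.01333, 0.02667, 0.14, 0.44, 0.24667 (working shown to 5 dp, full precision carried).
Each pᵢ ln pᵢ term: 0.00667×(-5.01064)=-0.03340, 0.08×(-2.52573)=-0.20206, 0.04667×(-3.06473)=-0.14302, 0.01333×(-4.31749)=-0.05757, 0.02667×(-3.62434)=-0.09665, 0.14×(-1.96611)=-0.27526, 0.44×(-0.82098)=-0.36123, 0.24667×(-1.39972)=-0.34526.
Sum = -1.51445, so H' = 1.514.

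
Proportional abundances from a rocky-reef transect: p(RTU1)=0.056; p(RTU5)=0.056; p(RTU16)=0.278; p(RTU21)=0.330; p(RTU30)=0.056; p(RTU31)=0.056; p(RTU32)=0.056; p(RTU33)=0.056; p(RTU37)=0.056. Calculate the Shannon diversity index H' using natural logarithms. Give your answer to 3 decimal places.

1.852

Each pᵢ ln pᵢ term (working shown to 5 dp, full precision carried): 0.056×(-2.88240)=-0.16141, 0.056×(-2.88240)=-0.16141, 0.278×(-1.28013)=-0.35588, 0.33×(-1.10866)=-0.36586, 0.056×(-2.88240)=-0.16141, 0.056×(-2.88240)=-0.16141, 0.056×(-2.88240)=-0.16141, 0.056×(-2.88240)=-0.16141, 0.056×(-2.88240)=-0.16141.
Sum = -1.85164, so H' = 1.852.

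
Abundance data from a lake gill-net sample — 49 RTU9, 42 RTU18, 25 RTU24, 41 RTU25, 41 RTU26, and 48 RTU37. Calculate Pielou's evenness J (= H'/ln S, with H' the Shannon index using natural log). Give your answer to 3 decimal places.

0.989

Total N = 49+42+25+41+41+48 = 246, so the proportions are 0.19919, 0.17073, 0.10163, 0.16667, 0.16667, 0.19512 (working shown to 5 dp, full precision carried).
H' = −Σ pᵢ ln pᵢ = −((-0.32139) + (-0.30180) + (-0.23236) + (-0.29863) + (-0.29863) + (-0.31885)) = 1.77166.
With S = 6 species, ln S = 1.79176, so J = 1.77166/1.79176 = 0.98878, i.e. 0.989 to 3 decimal places.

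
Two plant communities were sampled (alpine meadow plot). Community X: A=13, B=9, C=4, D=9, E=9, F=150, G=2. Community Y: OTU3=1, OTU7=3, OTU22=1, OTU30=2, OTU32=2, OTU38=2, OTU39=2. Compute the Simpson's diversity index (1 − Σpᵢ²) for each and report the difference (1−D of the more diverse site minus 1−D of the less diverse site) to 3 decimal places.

Community X: N=196, proportions 0.06633, 0.04592, 0.02041, 0.04592, 0.04592, 0.76531, 0.0102, giving 1−D = 0.40306 (working shown to 5 dp, full precision carried).
Community Y: N=13, proportions 0.07692, 0.23077, 0.07692, 0.15385, 0.15385, 0.15385, 0.15385, giving 1−D = 0.84024.
Difference = |0.40306 − 0.84024| = 0.43718, i.e. 0.437 to 3 decimal places.

0.437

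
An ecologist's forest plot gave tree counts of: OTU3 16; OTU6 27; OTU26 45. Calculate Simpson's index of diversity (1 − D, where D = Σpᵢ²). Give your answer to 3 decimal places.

0.611

Total N = 16+27+45 = 88, so the proportions are 0.18182, 0.30682, 0.51136 (working shown to 5 dp, full precision carried).
D = 0.18182² + 0.30682² + 0.51136² = 0.03306 + 0.09414 + 0.26149 = 0.38869.
So 1 − D = 0.61131, i.e. 0.611 to 3 decimal places.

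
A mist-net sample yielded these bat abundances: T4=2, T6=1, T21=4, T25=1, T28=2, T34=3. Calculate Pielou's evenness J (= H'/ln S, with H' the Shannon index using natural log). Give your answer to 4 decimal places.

0.9329

Total N = 2+1+4+1+2+3 = 13, so the proportions are 0.153846, 0.076923, 0.307692, 0.076923, 0.153846, 0.230769 (working shown to 6 dp, full precision carried).
H' = −Σ pᵢ ln pᵢ = −((-0.287970) + (-0.197304) + (-0.362663) + (-0.197304) + (-0.287970) + (-0.338385)) = 1.671595.
With S = 6 species, ln S = 1.791759, so J = 1.671595/1.791759 = 0.932935, i.e. 0.9329 to 4 decimal places.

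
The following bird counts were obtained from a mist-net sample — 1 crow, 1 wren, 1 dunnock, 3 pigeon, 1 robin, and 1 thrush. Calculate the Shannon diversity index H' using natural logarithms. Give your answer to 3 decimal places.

Total N = 1+1+1+3+1+1 = 8, so the proportions are 0.125, 0.125, 0.125, 0.375, 0.125, 0.125 (working shown to 5 dp, full precision carried).
Each pᵢ ln pᵢ term: 0.125×(-2.07944)=-0.25993, 0.125×(-2.07944)=-0.25993, 0.125×(-2.07944)=-0.25993, 0.375×(-0.98083)=-0.36781, 0.125×(-2.07944)=-0.25993, 0.125×(-2.07944)=-0.25993.
Sum = -1.66746, so H' = 1.667.

1.667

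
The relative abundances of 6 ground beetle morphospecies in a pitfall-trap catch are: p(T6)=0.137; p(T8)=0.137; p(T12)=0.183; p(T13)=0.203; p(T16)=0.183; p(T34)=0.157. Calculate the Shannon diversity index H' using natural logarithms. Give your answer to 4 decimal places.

1.7806

Each pᵢ ln pᵢ term (working shown to 6 dp, full precision carried): 0.137×(-1.987774)=-0.272325, 0.137×(-1.987774)=-0.272325, 0.183×(-1.698269)=-0.310783, 0.203×(-1.594549)=-0.323694, 0.183×(-1.698269)=-0.310783, 0.157×(-1.851509)=-0.290687.
Sum = -1.780597, so H' = 1.7806.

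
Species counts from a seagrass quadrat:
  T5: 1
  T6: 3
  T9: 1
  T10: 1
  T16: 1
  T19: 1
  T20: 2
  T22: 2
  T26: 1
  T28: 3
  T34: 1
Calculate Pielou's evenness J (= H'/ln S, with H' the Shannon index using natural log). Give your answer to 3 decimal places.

Total N = 1+3+1+1+1+1+2+2+1+3+1 = 17, so the proportions are 0.05882, 0.17647, 0.05882, 0.05882, 0.05882, 0.05882, 0.11765, 0.11765, 0.05882, 0.17647, 0.05882 (working shown to 5 dp, full precision carried).
H' = −Σ pᵢ ln pᵢ = −((-0.16666) + (-0.30611) + (-0.16666) + (-0.16666) + (-0.16666) + (-0.16666) + (-0.25177) + (-0.25177) + (-0.16666) + (-0.30611) + (-0.16666)) = 2.28237.
With S = 11 species, ln S = 2.39790, so J = 2.28237/2.39790 = 0.95182, i.e. 0.952 to 3 decimal places.

0.952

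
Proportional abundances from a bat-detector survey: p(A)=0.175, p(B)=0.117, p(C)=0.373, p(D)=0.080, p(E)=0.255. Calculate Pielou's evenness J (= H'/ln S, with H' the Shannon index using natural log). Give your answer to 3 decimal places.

H' = −Σ pᵢ ln pᵢ = −((-0.30502) + (-0.25103) + (-0.36784) + (-0.20206) + (-0.34846)) = 1.47441 (working shown to 5 dp, full precision carried).
With S = 5 species, ln S = 1.60944, so J = 1.47441/1.60944 = 0.91610, i.e. 0.916 to 3 decimal places.

0.916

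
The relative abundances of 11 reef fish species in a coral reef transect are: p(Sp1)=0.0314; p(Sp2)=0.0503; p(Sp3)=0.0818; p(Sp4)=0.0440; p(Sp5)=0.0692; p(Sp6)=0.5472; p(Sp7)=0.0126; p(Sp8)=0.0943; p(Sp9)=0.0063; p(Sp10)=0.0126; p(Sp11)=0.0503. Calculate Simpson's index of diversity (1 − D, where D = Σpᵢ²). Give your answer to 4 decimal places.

D = 0.0314² + 0.0503² + 0.0818² + 0.044² + 0.0692² + 0.5472² + 0.0126² + 0.0943² + 0.0063² + 0.0126² + 0.0503² = 0.000986 + 0.002530 + 0.006691 + 0.001936 + 0.004789 + 0.299428 + 0.000159 + 0.008892 + 0.000040 + 0.000159 + 0.002530 = 0.328140 (working shown to 6 dp, full precision carried).
So 1 − D = 0.671860, i.e. 0.6719 to 4 decimal places.

0.6719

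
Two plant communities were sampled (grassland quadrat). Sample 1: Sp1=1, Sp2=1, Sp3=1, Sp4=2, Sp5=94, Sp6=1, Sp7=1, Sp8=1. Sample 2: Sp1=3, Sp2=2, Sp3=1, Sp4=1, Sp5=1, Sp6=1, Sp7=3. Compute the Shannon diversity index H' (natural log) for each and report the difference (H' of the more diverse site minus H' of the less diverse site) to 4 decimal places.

1.3957

Sample 1: N=102, proportions 0.009804, 0.009804, 0.009804, 0.019608, 0.921569, 0.009804, 0.009804, 0.009804, giving H' = 0.424424 (working shown to 6 dp, full precision carried).
Sample 2: N=12, proportions 0.25, 0.166667, 0.083333, 0.083333, 0.083333, 0.083333, 0.25, giving H' = 1.820076.
Difference = |0.424424 − 1.820076| = 1.395652, i.e. 1.3957 to 4 decimal places.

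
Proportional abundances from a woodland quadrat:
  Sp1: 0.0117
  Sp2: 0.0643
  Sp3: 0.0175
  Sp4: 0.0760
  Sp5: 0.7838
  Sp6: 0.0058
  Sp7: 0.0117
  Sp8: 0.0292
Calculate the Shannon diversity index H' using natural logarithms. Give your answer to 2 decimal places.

Each pᵢ ln pᵢ term (working shown to 4 dp, full precision carried): 0.0117×(-4.4482)=-0.0520, 0.0643×(-2.7442)=-0.1765, 0.0175×(-4.0456)=-0.0708, 0.076×(-2.5770)=-0.1959, 0.7838×(-0.2436)=-0.1909, 0.0058×(-5.1499)=-0.0299, 0.0117×(-4.4482)=-0.0520, 0.0292×(-3.5336)=-0.1032.
Sum = -0.8712, so H' = 0.87.

0.87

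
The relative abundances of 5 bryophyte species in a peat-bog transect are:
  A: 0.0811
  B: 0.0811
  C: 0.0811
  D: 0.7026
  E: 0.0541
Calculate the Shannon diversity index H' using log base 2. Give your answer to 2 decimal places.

1.47

Each pᵢ log₂ pᵢ term (working shown to 4 dp, full precision carried): 0.0811×(-3.6242)=-0.2939, 0.0811×(-3.6242)=-0.2939, 0.0811×(-3.6242)=-0.2939, 0.7026×(-0.5092)=-0.3578, 0.0541×(-4.2082)=-0.2277.
Sum = -1.4672, so H' = 1.47.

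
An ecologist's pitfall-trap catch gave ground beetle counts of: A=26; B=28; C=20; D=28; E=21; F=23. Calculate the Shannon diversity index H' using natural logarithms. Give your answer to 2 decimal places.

Total N = 26+28+20+28+21+23 = 146, so the proportions are 0.1781, 0.1918, 0.137, 0.1918, 0.1438, 0.1575 (working shown to 4 dp, full precision carried).
Each pᵢ ln pᵢ term: 0.1781×(-1.7255)=-0.3073, 0.1918×(-1.6514)=-0.3167, 0.137×(-1.9879)=-0.2723, 0.1918×(-1.6514)=-0.3167, 0.1438×(-1.9391)=-0.2789, 0.1575×(-1.8481)=-0.2911.
Sum = -1.7831, so H' = 1.78.

1.78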